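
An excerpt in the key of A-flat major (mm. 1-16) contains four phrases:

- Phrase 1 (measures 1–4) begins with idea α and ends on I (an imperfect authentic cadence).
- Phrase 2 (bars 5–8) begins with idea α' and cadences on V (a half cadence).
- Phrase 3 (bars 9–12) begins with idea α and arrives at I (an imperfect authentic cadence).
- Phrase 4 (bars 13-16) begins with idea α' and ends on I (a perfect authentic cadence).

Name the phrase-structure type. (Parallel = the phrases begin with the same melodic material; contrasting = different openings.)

parallel double period

Four phrases in two halves: the first half (mm. 1–8) ends with a half cadence, the second (measures 9–16) with a perfect authentic cadence — a large antecedent–consequent pair, i.e. a double period.
Phrase 3 begins with the same material as phrase 1, making it parallel.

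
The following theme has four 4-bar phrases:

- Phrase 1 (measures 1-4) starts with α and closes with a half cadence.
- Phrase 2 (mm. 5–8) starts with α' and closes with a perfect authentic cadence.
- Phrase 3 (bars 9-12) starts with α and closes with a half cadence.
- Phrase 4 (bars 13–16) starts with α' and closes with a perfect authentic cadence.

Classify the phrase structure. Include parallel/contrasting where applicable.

repeated period

The cadence pattern HC–PAC–HC–PAC is weak–strong twice, and phrases 3–4 restate phrases 1–2: a period heard twice, not a double period (which would end weakly at phrase 2).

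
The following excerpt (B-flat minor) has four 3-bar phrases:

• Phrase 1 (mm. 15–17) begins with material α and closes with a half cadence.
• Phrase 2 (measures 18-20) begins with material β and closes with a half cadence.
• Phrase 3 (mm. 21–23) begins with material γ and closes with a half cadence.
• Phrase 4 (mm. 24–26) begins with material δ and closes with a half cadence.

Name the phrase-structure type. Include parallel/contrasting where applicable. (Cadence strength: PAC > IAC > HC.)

phrase group

Phrase 4 ends with a half cadence, no stronger than phrase 2's half cadence, so the four phrases do not form a double period; nor do phrases 3–4 duplicate 1–2, so it is not a repeated period. With no phrase reaching a conclusive cadence, the passage is a phrase group.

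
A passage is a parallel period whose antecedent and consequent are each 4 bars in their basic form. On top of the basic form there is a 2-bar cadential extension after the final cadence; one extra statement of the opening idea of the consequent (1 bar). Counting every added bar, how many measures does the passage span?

Basic parallel period: 4 + 4 = 8 bars.
8 (basic form) + 2 (cadential extension) + 1 (extra statement) = 11.

11 measures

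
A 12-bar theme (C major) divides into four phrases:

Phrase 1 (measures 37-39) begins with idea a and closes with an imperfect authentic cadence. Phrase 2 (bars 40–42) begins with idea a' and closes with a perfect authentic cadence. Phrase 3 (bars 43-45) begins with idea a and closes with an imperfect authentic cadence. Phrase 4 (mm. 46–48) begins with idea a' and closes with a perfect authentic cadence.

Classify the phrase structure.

The cadence pattern IAC–PAC–IAC–PAC is weak–strong twice, and phrases 3–4 restate phrases 1–2: a period heard twice, not a double period (which would end weakly at phrase 2).

repeated period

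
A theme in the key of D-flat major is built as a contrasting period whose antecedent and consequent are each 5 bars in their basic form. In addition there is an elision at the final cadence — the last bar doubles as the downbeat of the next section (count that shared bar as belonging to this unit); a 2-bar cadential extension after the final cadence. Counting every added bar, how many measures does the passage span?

Basic contrasting period: 5 + 5 = 10 bars.
10 (basic form) + 2 (cadential extension) = 12.
The elision shares a bar with the next section but does not change this unit's count.

12 measures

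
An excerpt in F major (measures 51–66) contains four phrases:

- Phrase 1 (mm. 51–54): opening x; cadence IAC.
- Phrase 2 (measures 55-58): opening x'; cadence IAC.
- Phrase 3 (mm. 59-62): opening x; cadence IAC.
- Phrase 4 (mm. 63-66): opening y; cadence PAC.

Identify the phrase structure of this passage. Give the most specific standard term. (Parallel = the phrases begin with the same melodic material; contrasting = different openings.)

Four phrases in two halves: the first half (measures 51-58) ends with an imperfect authentic cadence, the second (mm. 59–66) with a perfect authentic cadence — a large antecedent–consequent pair, i.e. a double period.
Phrase 3 begins with the same material as phrase 1, making it parallel.

parallel double period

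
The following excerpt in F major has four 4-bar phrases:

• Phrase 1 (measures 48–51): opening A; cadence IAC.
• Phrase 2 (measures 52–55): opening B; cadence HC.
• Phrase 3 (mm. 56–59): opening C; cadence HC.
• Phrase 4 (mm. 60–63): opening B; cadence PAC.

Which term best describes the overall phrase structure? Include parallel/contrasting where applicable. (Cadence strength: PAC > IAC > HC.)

Four phrases in two halves: the first half (mm. 48–55) ends with a half cadence, the second (measures 56-63) with a perfect authentic cadence — a large antecedent–consequent pair, i.e. a double period.
Phrase 3 begins with different material from phrase 1, making it contrasting.

contrasting double period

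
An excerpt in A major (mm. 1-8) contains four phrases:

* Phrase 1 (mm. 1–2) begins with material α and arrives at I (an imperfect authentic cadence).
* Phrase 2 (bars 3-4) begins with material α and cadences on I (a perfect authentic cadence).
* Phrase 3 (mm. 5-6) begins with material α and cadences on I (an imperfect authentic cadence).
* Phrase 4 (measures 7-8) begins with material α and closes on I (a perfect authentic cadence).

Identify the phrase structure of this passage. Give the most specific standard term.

The cadence pattern IAC–PAC–IAC–PAC is weak–strong twice, and phrases 3–4 restate phrases 1–2: a period heard twice, not a double period (which would end weakly at phrase 2).

repeated period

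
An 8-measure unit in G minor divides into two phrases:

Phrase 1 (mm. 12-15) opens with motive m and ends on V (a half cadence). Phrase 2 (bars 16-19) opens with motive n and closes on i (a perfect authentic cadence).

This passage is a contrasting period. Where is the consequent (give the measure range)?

measures 16–19

The antecedent is the phrase ending with the weaker cadence (half cadence, phrase 1) and the consequent the one ending more conclusively (perfect authentic cadence, phrase 2); the consequent is measures 16–19.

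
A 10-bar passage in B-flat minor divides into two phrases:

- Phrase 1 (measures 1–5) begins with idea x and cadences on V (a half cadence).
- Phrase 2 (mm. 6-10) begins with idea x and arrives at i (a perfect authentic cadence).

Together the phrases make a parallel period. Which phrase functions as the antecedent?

The phrase ending with the weaker cadence (half cadence) is the antecedent; the one ending more conclusively (perfect authentic cadence) is the consequent. The antecedent is phrase 1.

phrase 1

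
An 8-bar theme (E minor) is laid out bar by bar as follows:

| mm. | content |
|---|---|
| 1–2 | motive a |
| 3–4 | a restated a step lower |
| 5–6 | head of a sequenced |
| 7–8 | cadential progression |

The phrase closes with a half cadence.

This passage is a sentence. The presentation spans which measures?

measures 1–4

The presentation of a sentence is the basic idea (bars 1-2) plus its repetition (bars 3–4); the presentation is therefore measures 1-4.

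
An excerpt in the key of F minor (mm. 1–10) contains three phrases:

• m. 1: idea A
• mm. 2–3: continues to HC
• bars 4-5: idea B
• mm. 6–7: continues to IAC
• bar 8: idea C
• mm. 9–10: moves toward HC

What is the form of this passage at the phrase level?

phrase group

The final phrase closes with a half cadence, which is not stronger than the preceding imperfect authentic cadence; the 3 phrases lack an overall antecedent–consequent design and so form a phrase group.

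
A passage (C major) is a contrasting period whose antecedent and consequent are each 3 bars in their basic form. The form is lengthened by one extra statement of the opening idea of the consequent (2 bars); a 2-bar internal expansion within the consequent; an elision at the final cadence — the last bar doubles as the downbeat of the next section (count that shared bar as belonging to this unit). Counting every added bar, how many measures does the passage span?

Basic contrasting period: 3 + 3 = 6 bars.
6 (basic form) + 2 (extra statement) + 2 (internal expansion) = 10.
The elision shares a bar with the next section but does not change this unit's count.

10 measures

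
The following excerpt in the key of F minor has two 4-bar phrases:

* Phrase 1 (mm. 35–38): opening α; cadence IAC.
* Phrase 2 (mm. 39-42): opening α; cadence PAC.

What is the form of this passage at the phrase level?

parallel period

Phrase 1 ends with an imperfect authentic cadence (weaker) and phrase 2 with a perfect authentic cadence (stronger): antecedent + consequent = a period.
The two phrases open with the same material (α / α), so the period is parallel.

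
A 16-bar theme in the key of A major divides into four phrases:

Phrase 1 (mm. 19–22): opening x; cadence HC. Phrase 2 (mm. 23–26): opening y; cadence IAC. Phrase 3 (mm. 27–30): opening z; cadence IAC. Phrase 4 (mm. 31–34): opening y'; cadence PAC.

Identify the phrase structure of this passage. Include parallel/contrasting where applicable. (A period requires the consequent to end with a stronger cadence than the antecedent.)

Four phrases in two halves: the first half (bars 19–26) ends with an imperfect authentic cadence, the second (mm. 27–34) with a perfect authentic cadence — a large antecedent–consequent pair, i.e. a double period.
Phrase 3 begins with different material from phrase 1, making it contrasting.

contrasting double period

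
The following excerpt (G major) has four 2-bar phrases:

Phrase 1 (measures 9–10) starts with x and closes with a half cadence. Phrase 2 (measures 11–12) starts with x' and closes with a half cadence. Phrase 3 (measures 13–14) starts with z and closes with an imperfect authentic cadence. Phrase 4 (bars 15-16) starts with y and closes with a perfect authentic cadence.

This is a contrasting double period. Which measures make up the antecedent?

In a double period the first pair of phrases (ending half cadence) is the large antecedent and the second pair (ending perfect authentic cadence) is the large consequent; the antecedent is measures 9–12.

measures 9–12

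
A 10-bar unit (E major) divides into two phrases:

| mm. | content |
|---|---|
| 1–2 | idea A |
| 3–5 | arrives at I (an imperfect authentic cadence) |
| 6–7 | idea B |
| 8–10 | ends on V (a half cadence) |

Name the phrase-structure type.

phrase group

The second phrase closes with a half cadence, which is not stronger than the first phrase's imperfect authentic cadence; without a weak→strong cadential pair there is no antecedent–consequent relationship, so this is a phrase group rather than a period.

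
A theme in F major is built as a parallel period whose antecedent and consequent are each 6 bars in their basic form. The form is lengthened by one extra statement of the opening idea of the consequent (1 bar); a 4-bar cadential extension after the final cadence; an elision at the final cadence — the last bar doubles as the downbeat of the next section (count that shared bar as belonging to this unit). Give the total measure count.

17 measures

Basic parallel period: 6 + 6 = 12 bars.
12 (basic form) + 1 (extra statement) + 4 (cadential extension) = 17.
The elision shares a bar with the next section but does not change this unit's count.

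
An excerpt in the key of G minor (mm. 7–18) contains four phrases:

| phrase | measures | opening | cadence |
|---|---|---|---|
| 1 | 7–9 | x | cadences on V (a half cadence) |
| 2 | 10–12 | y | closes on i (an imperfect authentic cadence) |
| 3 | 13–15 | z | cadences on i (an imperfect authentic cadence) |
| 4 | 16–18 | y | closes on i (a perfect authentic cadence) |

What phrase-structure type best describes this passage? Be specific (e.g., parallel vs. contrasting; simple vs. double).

contrasting double period

Four phrases in two halves: the first half (measures 7-12) ends with an imperfect authentic cadence, the second (mm. 13-18) with a perfect authentic cadence — a large antecedent–consequent pair, i.e. a double period.
Phrase 3 begins with different material from phrase 1, making it contrasting.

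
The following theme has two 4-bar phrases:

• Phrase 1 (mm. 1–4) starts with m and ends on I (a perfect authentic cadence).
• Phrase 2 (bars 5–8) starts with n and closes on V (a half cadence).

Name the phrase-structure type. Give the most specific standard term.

phrase group

The second phrase closes with a half cadence, which is not stronger than the first phrase's perfect authentic cadence; without a weak→strong cadential pair there is no antecedent–consequent relationship, so this is a phrase group rather than a period.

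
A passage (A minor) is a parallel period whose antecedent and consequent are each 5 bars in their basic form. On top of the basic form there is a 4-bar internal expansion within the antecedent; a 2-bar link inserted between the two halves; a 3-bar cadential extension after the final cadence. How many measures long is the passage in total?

Basic parallel period: 5 + 5 = 10 bars.
10 (basic form) + 4 (internal expansion) + 2 (link) + 3 (cadential extension) = 19.

19 measures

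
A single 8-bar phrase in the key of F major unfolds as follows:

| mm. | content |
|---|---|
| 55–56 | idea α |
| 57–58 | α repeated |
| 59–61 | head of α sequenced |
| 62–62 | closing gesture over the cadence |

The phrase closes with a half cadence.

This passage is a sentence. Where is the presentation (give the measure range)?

The presentation of a sentence is the basic idea (bars 55-56) plus its repetition (measures 57–58); the presentation is therefore bars 55–58.

measures 55–58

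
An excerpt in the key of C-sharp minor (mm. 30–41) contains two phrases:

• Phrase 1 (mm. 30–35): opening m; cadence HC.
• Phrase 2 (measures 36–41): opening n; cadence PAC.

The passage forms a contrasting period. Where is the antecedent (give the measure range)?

The antecedent is the phrase ending with the weaker cadence (half cadence, phrase 1) and the consequent the one ending more conclusively (perfect authentic cadence, phrase 2); the antecedent is mm. 30–35.

measures 30–35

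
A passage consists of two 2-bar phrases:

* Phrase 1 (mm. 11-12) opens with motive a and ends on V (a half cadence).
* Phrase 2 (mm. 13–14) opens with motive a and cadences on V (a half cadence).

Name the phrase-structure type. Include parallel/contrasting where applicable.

repeated phrase

Both phrases have the same opening (a) and the same cadence (half cadence): the second is a restatement, not a consequent, so this is a repeated phrase rather than a period.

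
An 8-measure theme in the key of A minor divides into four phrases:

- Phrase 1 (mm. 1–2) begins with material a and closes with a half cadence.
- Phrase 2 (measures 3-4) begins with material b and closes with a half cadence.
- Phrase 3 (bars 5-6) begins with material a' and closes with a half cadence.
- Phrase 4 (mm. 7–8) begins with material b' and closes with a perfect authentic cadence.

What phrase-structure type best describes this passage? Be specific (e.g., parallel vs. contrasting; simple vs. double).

parallel double period

Four phrases in two halves: the first half (bars 1–4) ends with a half cadence, the second (bars 5–8) with a perfect authentic cadence — a large antecedent–consequent pair, i.e. a double period.
Phrase 3 begins with the same material as phrase 1, making it parallel.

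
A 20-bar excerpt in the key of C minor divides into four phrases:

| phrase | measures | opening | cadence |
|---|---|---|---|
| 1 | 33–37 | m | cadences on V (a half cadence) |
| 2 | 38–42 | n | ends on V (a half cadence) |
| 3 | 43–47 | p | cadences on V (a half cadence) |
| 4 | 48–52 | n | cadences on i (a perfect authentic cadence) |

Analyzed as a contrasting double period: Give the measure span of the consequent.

In a double period the four phrases pair into a large antecedent (phrases 1–2, ending half cadence) and a large consequent (phrases 3–4, ending perfect authentic cadence). The consequent spans measures 43–52.

measures 43–52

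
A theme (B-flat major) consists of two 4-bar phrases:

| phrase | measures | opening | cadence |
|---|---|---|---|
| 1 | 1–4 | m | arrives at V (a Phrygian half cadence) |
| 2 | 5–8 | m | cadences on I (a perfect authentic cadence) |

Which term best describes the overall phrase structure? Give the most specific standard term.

parallel period

Phrase 1 ends with a Phrygian half cadence (weaker) and phrase 2 with a perfect authentic cadence (stronger): antecedent + consequent = a period.
The two phrases open with the same material (m / m), so the period is parallel.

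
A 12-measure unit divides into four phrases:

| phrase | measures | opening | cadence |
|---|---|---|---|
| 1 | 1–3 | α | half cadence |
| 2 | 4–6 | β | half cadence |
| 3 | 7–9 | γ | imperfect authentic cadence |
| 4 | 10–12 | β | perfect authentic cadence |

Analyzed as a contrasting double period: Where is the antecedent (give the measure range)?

In a double period the four phrases pair into a large antecedent (phrases 1–2, ending half cadence) and a large consequent (phrases 3–4, ending perfect authentic cadence). The antecedent spans measures 1–6.

measures 1–6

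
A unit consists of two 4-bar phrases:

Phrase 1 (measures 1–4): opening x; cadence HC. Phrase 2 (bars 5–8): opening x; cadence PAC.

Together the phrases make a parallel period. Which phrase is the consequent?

phrase 2

The phrase ending with the weaker cadence (half cadence) is the antecedent; the one ending more conclusively (perfect authentic cadence) is the consequent. The consequent is phrase 2.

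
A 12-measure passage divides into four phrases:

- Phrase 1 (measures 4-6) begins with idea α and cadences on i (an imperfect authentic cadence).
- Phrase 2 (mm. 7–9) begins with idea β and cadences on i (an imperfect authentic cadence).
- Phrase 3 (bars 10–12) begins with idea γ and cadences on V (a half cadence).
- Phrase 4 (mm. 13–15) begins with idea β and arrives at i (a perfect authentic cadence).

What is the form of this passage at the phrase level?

contrasting double period

Four phrases in two halves: the first half (mm. 4–9) ends with an imperfect authentic cadence, the second (mm. 10-15) with a perfect authentic cadence — a large antecedent–consequent pair, i.e. a double period.
Phrase 3 begins with different material from phrase 1, making it contrasting.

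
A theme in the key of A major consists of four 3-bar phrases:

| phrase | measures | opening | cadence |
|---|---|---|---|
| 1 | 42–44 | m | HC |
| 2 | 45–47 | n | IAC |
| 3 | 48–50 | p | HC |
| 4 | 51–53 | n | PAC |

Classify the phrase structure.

contrasting double period

Four phrases in two halves: the first half (mm. 42-47) ends with an imperfect authentic cadence, the second (mm. 48-53) with a perfect authentic cadence — a large antecedent–consequent pair, i.e. a double period.
Phrase 3 begins with different material from phrase 1, making it contrasting.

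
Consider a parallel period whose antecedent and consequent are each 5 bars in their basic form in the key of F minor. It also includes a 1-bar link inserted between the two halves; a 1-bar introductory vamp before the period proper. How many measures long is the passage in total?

Basic parallel period: 5 + 5 = 10 bars.
10 (basic form) + 1 (link) + 1 (introduction) = 12.

12 measures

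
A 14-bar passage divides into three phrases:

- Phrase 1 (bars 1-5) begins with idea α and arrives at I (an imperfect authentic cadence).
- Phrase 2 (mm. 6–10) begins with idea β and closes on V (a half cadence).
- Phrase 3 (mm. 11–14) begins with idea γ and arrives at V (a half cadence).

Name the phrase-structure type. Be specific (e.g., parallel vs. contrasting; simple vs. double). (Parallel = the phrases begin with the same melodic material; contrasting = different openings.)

phrase group

The final phrase closes with a half cadence, which is not stronger than the preceding half cadence; the 3 phrases lack an overall antecedent–consequent design and so form a phrase group.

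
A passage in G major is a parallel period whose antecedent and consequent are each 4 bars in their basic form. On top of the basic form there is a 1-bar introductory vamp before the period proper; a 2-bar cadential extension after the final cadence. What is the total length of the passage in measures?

11 measures

Basic parallel period: 4 + 4 = 8 bars.
8 (basic form) + 1 (introduction) + 2 (cadential extension) = 11.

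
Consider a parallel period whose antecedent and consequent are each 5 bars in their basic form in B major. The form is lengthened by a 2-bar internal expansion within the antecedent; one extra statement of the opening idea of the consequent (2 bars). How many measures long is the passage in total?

Basic parallel period: 5 + 5 = 10 bars.
10 (basic form) + 2 (internal expansion) + 2 (extra statement) = 14.

14 measures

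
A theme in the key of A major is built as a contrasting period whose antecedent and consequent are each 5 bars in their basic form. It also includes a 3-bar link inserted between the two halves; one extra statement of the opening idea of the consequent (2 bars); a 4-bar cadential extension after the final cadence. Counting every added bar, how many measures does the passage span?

Basic contrasting period: 5 + 5 = 10 bars.
10 (basic form) + 3 (link) + 2 (extra statement) + 4 (cadential extension) = 19.

19 measures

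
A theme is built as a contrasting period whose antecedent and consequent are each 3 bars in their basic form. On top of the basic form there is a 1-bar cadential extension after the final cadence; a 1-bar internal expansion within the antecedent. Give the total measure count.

Basic contrasting period: 3 + 3 = 6 bars.
6 (basic form) + 1 (cadential extension) + 1 (internal expansion) = 8.

8 measures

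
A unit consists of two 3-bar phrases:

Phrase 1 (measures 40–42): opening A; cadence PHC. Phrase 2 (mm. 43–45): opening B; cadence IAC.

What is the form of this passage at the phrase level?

contrasting period

Phrase 1 ends with a Phrygian half cadence (weaker) and phrase 2 with an imperfect authentic cadence (stronger): antecedent + consequent = a period.
The two phrases open with different material (A / B), so the period is contrasting.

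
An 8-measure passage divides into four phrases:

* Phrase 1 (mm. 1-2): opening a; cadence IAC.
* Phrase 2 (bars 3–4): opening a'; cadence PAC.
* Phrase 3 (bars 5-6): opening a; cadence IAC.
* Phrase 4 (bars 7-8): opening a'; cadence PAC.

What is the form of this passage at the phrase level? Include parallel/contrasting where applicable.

The cadence pattern IAC–PAC–IAC–PAC is weak–strong twice, and phrases 3–4 restate phrases 1–2: a period heard twice, not a double period (which would end weakly at phrase 2).

repeated period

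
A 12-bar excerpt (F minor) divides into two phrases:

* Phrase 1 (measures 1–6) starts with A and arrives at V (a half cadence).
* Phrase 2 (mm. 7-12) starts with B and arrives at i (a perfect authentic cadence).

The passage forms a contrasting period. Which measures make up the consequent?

measures 7–12

The phrase ending with the weaker cadence (half cadence) is the antecedent; the one ending more conclusively (perfect authentic cadence) is the consequent. The consequent is measures 7–12.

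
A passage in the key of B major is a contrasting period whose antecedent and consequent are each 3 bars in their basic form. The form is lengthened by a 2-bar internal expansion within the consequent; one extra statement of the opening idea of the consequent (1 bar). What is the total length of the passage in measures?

9 measures

Basic contrasting period: 3 + 3 = 6 bars.
6 (basic form) + 2 (internal expansion) + 1 (extra statement) = 9.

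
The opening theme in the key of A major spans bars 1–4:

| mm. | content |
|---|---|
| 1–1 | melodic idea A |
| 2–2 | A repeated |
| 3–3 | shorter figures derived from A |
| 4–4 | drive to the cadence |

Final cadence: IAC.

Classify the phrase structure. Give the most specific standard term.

sentence

Basic idea (measure 1) + its repetition (m. 2) form the presentation; fragmentation and cadence (mm. 3-4) form the continuation — the 4-bar whole is a sentence.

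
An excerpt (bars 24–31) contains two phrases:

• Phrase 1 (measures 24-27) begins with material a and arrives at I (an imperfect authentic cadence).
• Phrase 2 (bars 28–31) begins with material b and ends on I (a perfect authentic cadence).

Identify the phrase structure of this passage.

Phrase 1 ends with an imperfect authentic cadence (weaker) and phrase 2 with a perfect authentic cadence (stronger): antecedent + consequent = a period.
The two phrases open with different material (a / b), so the period is contrasting.

contrasting period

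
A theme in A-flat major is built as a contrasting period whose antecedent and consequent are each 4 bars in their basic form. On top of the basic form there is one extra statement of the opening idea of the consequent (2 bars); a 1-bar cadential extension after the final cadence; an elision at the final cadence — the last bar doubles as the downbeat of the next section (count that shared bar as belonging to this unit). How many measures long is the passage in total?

11 measures

Basic contrasting period: 4 + 4 = 8 bars.
8 (basic form) + 2 (extra statement) + 1 (cadential extension) = 11.
The elision shares a bar with the next section but does not change this unit's count.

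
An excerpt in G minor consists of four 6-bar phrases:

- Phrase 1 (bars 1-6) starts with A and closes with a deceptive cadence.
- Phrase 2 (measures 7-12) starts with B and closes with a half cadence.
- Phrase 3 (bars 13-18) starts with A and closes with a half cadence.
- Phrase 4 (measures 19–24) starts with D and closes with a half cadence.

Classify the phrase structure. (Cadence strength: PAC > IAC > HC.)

phrase group

Phrase 4 ends with a half cadence, no stronger than phrase 2's half cadence, so the four phrases do not form a double period; nor do phrases 3–4 duplicate 1–2, so it is not a repeated period. With no phrase reaching a conclusive cadence, the passage is a phrase group.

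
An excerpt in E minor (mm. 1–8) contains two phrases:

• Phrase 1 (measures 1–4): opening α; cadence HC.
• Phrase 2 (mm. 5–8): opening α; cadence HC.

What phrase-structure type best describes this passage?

Both phrases have the same opening (α) and the same cadence (half cadence): the second is a restatement, not a consequent, so this is a repeated phrase rather than a period.

repeated phrase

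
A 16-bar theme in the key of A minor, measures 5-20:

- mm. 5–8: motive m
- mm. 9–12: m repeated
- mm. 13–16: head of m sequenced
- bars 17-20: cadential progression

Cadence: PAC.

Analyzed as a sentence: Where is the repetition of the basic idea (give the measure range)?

The presentation of a sentence is the basic idea (measures 5–8) plus its repetition (bars 9–12); the repetition of the basic idea is therefore measures 9-12.

measures 9–12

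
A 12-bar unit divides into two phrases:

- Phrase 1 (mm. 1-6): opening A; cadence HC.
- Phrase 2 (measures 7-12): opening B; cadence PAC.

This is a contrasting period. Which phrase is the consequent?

phrase 2

The phrase ending with the weaker cadence (half cadence) is the antecedent; the one ending more conclusively (perfect authentic cadence) is the consequent. The consequent is phrase 2.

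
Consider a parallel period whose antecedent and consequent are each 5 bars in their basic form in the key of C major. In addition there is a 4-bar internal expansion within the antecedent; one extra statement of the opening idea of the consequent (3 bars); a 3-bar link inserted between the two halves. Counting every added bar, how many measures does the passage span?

20 measures

Basic parallel period: 5 + 5 = 10 bars.
10 (basic form) + 4 (internal expansion) + 3 (extra statement) + 3 (link) = 20.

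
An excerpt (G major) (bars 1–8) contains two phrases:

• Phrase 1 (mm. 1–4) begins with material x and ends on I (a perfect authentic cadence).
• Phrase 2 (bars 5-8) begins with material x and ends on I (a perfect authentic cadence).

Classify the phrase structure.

repeated phrase

Both phrases have the same opening (x) and the same cadence (perfect authentic cadence): the second is a restatement, not a consequent, so this is a repeated phrase rather than a period.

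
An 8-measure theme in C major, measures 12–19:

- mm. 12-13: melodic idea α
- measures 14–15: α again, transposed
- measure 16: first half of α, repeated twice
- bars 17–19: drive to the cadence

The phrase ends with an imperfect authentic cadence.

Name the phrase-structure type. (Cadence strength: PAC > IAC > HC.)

sentence

Basic idea (bars 12–13) + its repetition (mm. 14-15) form the presentation; fragmentation and cadence (bars 16-19) form the continuation — the 8-bar whole is a sentence.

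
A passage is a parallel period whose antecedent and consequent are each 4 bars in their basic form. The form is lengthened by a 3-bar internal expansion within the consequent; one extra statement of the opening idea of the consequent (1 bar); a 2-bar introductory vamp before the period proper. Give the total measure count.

Basic parallel period: 4 + 4 = 8 bars.
8 (basic form) + 3 (internal expansion) + 1 (extra statement) + 2 (introduction) = 14.

14 measures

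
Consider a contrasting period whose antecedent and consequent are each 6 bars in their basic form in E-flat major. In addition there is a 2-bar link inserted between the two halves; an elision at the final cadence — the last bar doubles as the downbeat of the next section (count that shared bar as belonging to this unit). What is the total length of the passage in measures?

14 measures

Basic contrasting period: 6 + 6 = 12 bars.
12 (basic form) + 2 (link) = 14.
The elision shares a bar with the next section but does not change this unit's count.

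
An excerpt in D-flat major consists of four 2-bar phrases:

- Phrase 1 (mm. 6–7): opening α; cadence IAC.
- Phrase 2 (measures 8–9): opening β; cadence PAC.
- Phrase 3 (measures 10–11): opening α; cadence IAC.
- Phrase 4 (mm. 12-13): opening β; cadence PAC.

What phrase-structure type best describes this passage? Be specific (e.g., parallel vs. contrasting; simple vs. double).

The cadence pattern IAC–PAC–IAC–PAC is weak–strong twice, and phrases 3–4 restate phrases 1–2: a period heard twice, not a double period (which would end weakly at phrase 2).

repeated period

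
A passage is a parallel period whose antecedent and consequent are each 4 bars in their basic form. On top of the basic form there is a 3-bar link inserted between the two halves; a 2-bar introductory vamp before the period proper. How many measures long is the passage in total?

Basic parallel period: 4 + 4 = 8 bars.
8 (basic form) + 3 (link) + 2 (introduction) = 13.

13 measures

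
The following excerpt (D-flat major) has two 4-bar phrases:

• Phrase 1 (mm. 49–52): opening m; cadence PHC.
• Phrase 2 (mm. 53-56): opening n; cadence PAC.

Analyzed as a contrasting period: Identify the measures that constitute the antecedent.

measures 49–52

The antecedent is the phrase ending with the weaker cadence (Phrygian half cadence, phrase 1) and the consequent the one ending more conclusively (perfect authentic cadence, phrase 2); the antecedent is bars 49–52.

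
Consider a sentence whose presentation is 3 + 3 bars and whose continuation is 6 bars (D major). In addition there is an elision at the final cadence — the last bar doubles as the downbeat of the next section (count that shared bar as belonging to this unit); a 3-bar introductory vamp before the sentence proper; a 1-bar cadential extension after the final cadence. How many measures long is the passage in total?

16 measures

Basic sentence: 3 + 3 + 6 = 12 bars.
12 (basic form) + 3 (introduction) + 1 (cadential extension) = 16.
The elision shares a bar with the next section but does not change this unit's count.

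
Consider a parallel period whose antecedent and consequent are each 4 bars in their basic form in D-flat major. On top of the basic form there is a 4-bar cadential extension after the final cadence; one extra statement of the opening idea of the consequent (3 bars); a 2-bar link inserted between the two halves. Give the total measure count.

17 measures

Basic parallel period: 4 + 4 = 8 bars.
8 (basic form) + 4 (cadential extension) + 3 (extra statement) + 2 (link) = 17.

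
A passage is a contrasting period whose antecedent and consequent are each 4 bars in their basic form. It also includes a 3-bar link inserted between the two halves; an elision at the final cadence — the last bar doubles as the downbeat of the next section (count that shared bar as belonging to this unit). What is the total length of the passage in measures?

11 measures

Basic contrasting period: 4 + 4 = 8 bars.
8 (basic form) + 3 (link) = 11.
The elision shares a bar with the next section but does not change this unit's count.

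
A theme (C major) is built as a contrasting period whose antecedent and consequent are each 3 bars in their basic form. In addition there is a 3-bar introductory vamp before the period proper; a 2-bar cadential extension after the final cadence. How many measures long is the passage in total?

Basic contrasting period: 3 + 3 = 6 bars.
6 (basic form) + 3 (introduction) + 2 (cadential extension) = 11.

11 measures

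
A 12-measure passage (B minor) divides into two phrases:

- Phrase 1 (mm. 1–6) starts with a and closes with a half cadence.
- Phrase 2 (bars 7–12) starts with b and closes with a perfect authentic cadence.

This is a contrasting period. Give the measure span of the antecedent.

The phrase ending with the weaker cadence (half cadence) is the antecedent; the one ending more conclusively (perfect authentic cadence) is the consequent. The antecedent is measures 1–6.

measures 1–6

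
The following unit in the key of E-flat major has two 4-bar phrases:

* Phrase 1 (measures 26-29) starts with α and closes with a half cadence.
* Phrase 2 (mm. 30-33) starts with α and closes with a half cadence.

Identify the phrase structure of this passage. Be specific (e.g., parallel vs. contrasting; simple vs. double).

Both phrases have the same opening (α) and the same cadence (half cadence): the second is a restatement, not a consequent, so this is a repeated phrase rather than a period.

repeated phrase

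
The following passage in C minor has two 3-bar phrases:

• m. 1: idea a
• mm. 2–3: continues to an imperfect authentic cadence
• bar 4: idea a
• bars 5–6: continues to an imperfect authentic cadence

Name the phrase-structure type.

repeated phrase

Both phrases have the same opening (a) and the same cadence (imperfect authentic cadence): the second is a restatement, not a consequent, so this is a repeated phrase rather than a period.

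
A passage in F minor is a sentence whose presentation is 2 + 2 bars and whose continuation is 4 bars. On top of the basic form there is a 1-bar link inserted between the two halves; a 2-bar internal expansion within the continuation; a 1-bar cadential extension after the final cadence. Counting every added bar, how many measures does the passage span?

Basic sentence: 2 + 2 + 4 = 8 bars.
8 (basic form) + 1 (link) + 2 (internal expansion) + 1 (cadential extension) = 12.

12 measures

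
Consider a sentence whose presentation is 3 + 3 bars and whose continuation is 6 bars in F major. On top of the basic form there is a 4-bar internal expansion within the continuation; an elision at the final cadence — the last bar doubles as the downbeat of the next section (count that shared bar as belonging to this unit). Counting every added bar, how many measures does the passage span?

Basic sentence: 3 + 3 + 6 = 12 bars.
12 (basic form) + 4 (internal expansion) = 16.
The elision shares a bar with the next section but does not change this unit's count.

16 measures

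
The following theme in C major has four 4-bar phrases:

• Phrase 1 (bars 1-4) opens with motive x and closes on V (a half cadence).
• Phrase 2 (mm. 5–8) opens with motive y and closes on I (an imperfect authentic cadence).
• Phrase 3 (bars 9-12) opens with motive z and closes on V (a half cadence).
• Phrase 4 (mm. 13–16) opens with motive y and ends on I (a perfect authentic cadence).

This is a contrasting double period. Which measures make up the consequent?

measures 9–16

In a double period the first pair of phrases (ending imperfect authentic cadence) is the large antecedent and the second pair (ending perfect authentic cadence) is the large consequent; the consequent is measures 9–16.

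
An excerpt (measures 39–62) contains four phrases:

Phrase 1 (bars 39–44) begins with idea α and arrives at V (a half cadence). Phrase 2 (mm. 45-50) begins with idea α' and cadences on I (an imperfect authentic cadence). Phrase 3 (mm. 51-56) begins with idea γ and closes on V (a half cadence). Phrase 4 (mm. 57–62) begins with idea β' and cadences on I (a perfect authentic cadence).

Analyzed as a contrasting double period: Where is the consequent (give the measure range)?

measures 51–62

In a double period the four phrases pair into a large antecedent (phrases 1–2, ending imperfect authentic cadence) and a large consequent (phrases 3–4, ending perfect authentic cadence). The consequent spans measures 51-62.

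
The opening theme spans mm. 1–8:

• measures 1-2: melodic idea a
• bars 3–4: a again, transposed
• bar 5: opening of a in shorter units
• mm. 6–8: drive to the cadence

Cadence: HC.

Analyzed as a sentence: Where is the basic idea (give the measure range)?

The presentation of a sentence is the basic idea (mm. 1–2) plus its repetition (bars 3–4); the basic idea is therefore mm. 1-2.

measures 1–2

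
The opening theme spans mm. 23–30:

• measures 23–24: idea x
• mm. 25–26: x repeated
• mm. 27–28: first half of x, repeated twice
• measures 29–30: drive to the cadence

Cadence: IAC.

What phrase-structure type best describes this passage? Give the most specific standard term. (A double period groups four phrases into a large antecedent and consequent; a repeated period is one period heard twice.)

Basic idea (mm. 23–24) + its repetition (measures 25–26) form the presentation; fragmentation and cadence (mm. 27–30) form the continuation — the 8-bar whole is a sentence.

sentence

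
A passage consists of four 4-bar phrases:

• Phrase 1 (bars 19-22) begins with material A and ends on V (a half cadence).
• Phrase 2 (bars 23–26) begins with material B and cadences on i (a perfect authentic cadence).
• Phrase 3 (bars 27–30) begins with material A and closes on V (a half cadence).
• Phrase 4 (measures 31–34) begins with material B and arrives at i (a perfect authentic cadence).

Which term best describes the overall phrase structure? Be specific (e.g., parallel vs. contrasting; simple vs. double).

repeated period

The cadence pattern HC–PAC–HC–PAC is weak–strong twice, and phrases 3–4 restate phrases 1–2: a period heard twice, not a double period (which would end weakly at phrase 2).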